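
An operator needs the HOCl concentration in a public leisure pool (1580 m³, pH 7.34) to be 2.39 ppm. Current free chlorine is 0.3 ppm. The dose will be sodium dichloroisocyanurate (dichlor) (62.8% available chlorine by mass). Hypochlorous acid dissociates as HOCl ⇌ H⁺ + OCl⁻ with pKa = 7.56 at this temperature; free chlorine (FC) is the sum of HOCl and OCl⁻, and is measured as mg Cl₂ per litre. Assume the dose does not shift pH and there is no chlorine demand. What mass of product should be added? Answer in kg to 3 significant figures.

Volume: 1580 m³ = 1,580,000 L.
[OCl⁻]/[HOCl] = 10^(pH − pKa) = 10^(7.34 − 7.56) = 0.6026; fraction as HOCl = 1/(1 + 0.6026) = 0.624.
Free chlorine required for 2.39 ppm HOCl: 2.39 / 0.624 = 3.83 ppm.
FC to add: 3.83 − 0.3 = 3.53 mg/L as Cl₂.
Cl₂ equivalent: 3.53 mg/L × 1,580,000 L = 5578 g.
Product at 62.8% available Cl: 5578 / 0.628 = 8882 g.

8.88 kg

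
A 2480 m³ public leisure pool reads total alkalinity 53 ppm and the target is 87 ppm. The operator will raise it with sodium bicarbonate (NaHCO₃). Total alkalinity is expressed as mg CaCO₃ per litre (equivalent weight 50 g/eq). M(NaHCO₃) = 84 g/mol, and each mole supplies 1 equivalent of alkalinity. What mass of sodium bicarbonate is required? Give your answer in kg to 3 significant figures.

Volume: 2480 m³ = 2,480,000 L.
Alkalinity to add: (87 − 53) = 34 mg/L as CaCO₃ × 2,480,000 L = 84,320 g as CaCO₃.
Equivalents: 84,320 g ÷ 50 g/eq = 1686 eq.
NaHCO₃ supplies 1 eq per mole → 1686 mol.
Mass: 1686 mol × 84 g/mol = 141,700 g.

142 kg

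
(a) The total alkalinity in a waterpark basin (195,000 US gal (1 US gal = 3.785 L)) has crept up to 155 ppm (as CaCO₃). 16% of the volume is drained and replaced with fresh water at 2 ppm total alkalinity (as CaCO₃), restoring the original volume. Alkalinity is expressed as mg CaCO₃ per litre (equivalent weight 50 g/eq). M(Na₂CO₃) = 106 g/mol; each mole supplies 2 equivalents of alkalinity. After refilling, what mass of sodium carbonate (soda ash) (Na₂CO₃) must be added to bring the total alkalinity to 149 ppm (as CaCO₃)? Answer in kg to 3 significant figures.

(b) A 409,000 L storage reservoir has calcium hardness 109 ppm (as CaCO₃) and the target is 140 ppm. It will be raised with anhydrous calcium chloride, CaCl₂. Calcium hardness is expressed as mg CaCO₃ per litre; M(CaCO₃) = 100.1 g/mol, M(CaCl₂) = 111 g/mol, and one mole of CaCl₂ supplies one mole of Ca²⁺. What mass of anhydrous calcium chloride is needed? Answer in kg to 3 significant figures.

(a) Volume: 195,000 US gal × 3.785 L/gal = 738,075 L.
(a) After draining 16% and refilling: 155 × 0.84 + 2 × 0.16 = 130.52 ppm.
(a) Deficit to target: 149 − 130.52 = 18.48 mg/L.
(a) As CaCO₃: 18.48 mg/L × 738,075 L = 13,640 g; ÷ 50 g/eq ÷ 2 = 136.4 mol Na₂CO₃.
(a) Mass: 136.4 × 106 = 14,460 g.

(b) Hardness to add: (140 − 109) = 31 mg/L as CaCO₃ × 409,000 L = 12,680 g as CaCO₃.
(b) Moles of Ca²⁺ (1 mol Ca²⁺ ≡ 1 mol CaCO₃): 12,680 / 100.1 g/mol = 126.7 mol.
(b) Mass of CaCl₂: 126.7 × 111 = 14,060 g.

(a) 14.5 kg; (b) 14.1 kg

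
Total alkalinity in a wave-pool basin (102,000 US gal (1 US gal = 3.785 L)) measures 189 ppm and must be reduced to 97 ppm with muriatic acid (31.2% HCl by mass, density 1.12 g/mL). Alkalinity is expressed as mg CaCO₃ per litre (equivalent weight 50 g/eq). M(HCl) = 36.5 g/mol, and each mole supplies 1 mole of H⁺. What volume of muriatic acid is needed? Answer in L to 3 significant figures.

74.2 L

Volume: 102,000 US gal × 3.785 L/gal = 386,070 L.
Alkalinity to neutralize: (189 − 97) = 92 mg/L as CaCO₃ × 386,070 L = 35,520 g as CaCO₃.
Equivalents of H⁺ required: 35,520 ÷ 50 g/eq = 710.4 eq = 710.4 mol HCl.
Mass of HCl: 710.4 × 36.5 = 25,930 g.
Mass of 31.2% solution: 25,930 / 0.312 = 83,100 g.
Volume: 83,100 g ÷ 1.12 g/mL = 74,200 mL.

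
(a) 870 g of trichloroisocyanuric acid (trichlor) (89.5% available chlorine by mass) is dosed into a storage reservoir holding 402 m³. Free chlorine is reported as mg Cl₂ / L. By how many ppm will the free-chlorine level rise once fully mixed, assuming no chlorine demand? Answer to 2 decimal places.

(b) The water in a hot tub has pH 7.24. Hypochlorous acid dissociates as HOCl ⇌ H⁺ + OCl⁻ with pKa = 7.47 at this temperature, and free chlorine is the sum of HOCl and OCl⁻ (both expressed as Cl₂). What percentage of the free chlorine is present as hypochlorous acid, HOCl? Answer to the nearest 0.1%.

(a) 1.94 ppm; (b) 62.9%

(a) Volume: 402 m³ = 402,000 L.
(a) Available chlorine delivered: 870 g × 0.895 = 778.6 g as Cl₂.
(a) Concentration rise: 778.6 g / 402,000 L = 1.937 mg/L = 1.94 ppm.

(b) [OCl⁻]/[HOCl] = 10^(pH − pKa) = 10^(7.24 − 7.47) = 10^-0.23 = 0.5888.
(b) Fraction as HOCl = 1 / (1 + 0.5888) = 0.6294.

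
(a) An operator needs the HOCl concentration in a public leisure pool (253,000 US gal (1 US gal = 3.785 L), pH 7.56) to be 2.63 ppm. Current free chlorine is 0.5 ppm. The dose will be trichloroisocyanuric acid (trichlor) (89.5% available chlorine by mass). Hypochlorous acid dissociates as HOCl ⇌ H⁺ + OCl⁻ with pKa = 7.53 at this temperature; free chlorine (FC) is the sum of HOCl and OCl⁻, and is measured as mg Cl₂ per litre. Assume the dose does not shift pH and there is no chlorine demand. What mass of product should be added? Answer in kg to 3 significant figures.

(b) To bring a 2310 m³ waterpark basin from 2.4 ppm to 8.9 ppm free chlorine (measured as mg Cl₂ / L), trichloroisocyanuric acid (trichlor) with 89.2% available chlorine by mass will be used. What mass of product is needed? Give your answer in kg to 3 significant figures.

(a) 5.29 kg; (b) 16.8 kg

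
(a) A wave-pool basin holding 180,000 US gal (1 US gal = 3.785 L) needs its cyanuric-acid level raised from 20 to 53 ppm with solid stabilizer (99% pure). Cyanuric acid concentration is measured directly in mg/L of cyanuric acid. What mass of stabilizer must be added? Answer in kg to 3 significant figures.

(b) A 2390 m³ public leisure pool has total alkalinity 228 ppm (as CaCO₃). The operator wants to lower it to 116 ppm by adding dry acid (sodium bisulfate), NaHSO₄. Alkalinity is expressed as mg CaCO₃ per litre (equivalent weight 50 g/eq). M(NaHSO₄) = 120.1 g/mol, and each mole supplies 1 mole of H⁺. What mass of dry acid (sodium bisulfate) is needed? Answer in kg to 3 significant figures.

(a) Volume: 180,000 US gal × 3.785 L/gal = 681,300 L.
(a) CYA to add: (53 − 20) = 33 mg/L × 681,300 L = 22,480 g cyanuric acid.
(a) At 99% purity: 22,480 / 0.99 = 22,710 g product.

(b) Volume: 2390 m³ = 2,390,000 L.
(b) Alkalinity to neutralize: (228 − 116) = 112 mg/L as CaCO₃ × 2,390,000 L = 267,700 g as CaCO₃.
(b) Equivalents of H⁺ required: 267,700 ÷ 50 g/eq = 5354 eq = 5354 mol NaHSO₄.
(b) Mass of NaHSO₄: 5354 × 120.1 = 643,000 g.

(a) 22.7 kg; (b) 643 kg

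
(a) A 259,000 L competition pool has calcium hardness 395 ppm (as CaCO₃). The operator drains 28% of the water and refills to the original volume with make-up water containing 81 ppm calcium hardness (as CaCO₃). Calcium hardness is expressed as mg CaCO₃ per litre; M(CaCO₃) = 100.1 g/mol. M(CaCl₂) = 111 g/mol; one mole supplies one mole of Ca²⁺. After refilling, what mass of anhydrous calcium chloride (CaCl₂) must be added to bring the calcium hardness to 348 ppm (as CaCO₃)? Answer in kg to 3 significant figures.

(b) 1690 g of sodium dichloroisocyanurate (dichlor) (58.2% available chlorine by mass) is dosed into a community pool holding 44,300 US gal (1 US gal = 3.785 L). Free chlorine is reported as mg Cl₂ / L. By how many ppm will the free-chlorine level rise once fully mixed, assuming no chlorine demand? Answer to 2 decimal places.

(a) After draining 28% and refilling: 395 × 0.72 + 81 × 0.28 = 307.08 ppm.
(a) Deficit to target: 348 − 307.08 = 40.92 mg/L.
(a) As CaCO₃: 40.92 mg/L × 259,000 L = 10,600 g; ÷ 100.1 = 105.9 mol Ca²⁺.
(a) Mass: 105.9 × 111 = 11,750 g.

(b) Volume: 44,300 US gal × 3.785 L/gal = 167,676 L.
(b) Available chlorine delivered: 1690 g × 0.582 = 983.6 g as Cl₂.
(b) Concentration rise: 983.6 g / 167,676 L = 5.866 mg/L = 5.87 ppm.

(a) 11.8 kg; (b) 5.87 ppm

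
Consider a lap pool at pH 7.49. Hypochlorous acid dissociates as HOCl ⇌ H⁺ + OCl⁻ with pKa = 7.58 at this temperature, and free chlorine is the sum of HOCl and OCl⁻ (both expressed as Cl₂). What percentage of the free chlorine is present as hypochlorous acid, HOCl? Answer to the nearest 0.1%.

55.2%

[OCl⁻]/[HOCl] = 10^(pH − pKa) = 10^(7.49 − 7.58) = 10^-0.09 = 0.8128.
Fraction as HOCl = 1 / (1 + 0.8128) = 0.5516.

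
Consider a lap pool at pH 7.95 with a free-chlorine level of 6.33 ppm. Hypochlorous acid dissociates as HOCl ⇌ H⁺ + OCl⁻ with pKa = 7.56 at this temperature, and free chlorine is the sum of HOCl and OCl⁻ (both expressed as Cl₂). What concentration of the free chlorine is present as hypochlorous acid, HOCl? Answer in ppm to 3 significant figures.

1.83 ppm

[OCl⁻]/[HOCl] = 10^(pH − pKa) = 10^(7.95 − 7.56) = 10^0.39 = 2.455.
Fraction as HOCl = 1 / (1 + 2.455) = 0.2895.
HOCl = 0.2895 × 6.33 ppm = 1.832 ppm.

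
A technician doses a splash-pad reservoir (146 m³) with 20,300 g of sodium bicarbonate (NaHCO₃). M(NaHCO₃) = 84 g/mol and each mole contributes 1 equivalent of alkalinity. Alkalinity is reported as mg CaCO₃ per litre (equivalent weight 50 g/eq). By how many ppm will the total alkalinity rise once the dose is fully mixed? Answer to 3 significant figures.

Volume: 146 m³ = 146,000 L.
Moles of NaHCO₃: 20,300 g ÷ 84 g/mol = 241.7 mol → 241.7 eq of alkalinity.
As CaCO₃: 241.7 eq × 50 g/eq = 12,080 g.
Rise: 12,080 g / 146,000 L × 1000 = 82.76 mg/L.

82.8 ppm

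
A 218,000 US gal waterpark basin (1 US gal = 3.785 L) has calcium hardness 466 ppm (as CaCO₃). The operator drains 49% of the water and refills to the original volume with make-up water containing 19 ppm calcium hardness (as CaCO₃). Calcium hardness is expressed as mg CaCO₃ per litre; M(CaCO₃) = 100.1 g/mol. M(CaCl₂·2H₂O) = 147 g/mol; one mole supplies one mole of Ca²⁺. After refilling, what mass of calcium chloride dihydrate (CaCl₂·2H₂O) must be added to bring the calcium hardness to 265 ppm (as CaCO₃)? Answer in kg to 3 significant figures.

Volume: 218,000 US gal × 3.785 L/gal = 825,130 L.
After draining 49% and refilling: 466 × 0.51 + 19 × 0.49 = 246.97 ppm.
Deficit to target: 265 − 246.97 = 18.03 mg/L.
As CaCO₃: 18.03 mg/L × 825,130 L = 14,880 g; ÷ 100.1 = 148.6 mol Ca²⁺.
Mass: 148.6 × 147 = 21,850 g.

21.8 kg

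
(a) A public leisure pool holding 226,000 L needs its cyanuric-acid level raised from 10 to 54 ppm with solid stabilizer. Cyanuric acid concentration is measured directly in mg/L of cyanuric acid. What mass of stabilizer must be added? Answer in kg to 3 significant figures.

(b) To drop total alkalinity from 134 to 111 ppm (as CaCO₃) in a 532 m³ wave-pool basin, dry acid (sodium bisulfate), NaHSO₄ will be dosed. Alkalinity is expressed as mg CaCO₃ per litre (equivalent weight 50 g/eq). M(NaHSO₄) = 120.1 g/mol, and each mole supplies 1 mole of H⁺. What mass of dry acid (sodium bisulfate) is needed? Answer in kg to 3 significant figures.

(a) CYA to add: (54 − 10) = 44 mg/L × 226,000 L = 9944 g cyanuric acid.

(b) Volume: 532 m³ = 532,000 L.
(b) Alkalinity to neutralize: (134 − 111) = 23 mg/L as CaCO₃ × 532,000 L = 12,240 g as CaCO₃.
(b) Equivalents of H⁺ required: 12,240 ÷ 50 g/eq = 244.7 eq = 244.7 mol NaHSO₄.
(b) Mass of NaHSO₄: 244.7 × 120.1 = 29,390 g.

(a) 9.94 kg; (b) 29.4 kg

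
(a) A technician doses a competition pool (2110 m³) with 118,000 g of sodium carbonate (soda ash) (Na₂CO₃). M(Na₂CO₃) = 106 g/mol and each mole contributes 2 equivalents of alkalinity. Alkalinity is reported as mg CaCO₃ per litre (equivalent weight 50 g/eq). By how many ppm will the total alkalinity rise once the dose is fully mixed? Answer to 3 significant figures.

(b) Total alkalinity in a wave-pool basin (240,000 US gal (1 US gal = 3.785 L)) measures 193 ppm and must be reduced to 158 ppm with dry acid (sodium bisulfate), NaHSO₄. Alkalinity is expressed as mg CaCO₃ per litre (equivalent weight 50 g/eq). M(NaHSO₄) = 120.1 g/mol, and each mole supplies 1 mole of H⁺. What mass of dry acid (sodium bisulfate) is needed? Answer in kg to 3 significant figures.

(a) 52.8 ppm; (b) 76.4 kg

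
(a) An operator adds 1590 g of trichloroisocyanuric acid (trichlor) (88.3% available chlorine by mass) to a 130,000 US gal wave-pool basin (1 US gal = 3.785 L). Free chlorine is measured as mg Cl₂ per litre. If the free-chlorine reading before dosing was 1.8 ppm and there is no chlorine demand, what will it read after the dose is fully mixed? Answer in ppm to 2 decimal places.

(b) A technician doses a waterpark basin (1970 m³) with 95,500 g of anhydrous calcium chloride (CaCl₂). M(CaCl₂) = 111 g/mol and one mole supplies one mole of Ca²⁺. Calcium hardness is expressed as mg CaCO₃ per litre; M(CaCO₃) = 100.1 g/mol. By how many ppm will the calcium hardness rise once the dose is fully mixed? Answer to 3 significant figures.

(a) 4.65 ppm; (b) 43.7 ppm

(a) Volume: 130,000 US gal × 3.785 L/gal = 492,050 L.
(a) Available chlorine delivered: 1590 g × 0.883 = 1404 g as Cl₂.
(a) Concentration rise: 1404 g / 492,050 L = 2.853 mg/L = 2.85 ppm.
(a) Final FC: 1.8 + 2.85 = 4.65 ppm.

(b) Volume: 1970 m³ = 1,970,000 L.
(b) Moles of Ca²⁺: 95,500 g ÷ 111 g/mol = 860.4 mol.
(b) As CaCO₃: 860.4 mol × 100.1 g/mol = 86,120 g.
(b) Rise: 86,120 g / 1,970,000 L × 1000 = 43.72 mg/L.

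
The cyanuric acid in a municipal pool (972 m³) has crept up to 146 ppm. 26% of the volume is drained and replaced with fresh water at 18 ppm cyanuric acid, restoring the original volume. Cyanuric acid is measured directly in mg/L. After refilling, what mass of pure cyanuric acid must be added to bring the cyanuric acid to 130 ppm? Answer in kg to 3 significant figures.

16.8 kg

Volume: 972 m³ = 972,000 L.
After draining 26% and refilling: 146 × 0.74 + 18 × 0.26 = 112.72 ppm.
Deficit to target: 130 − 112.72 = 17.28 mg/L.
Mass: 17.28 mg/L × 972,000 L = 16,800 g cyanuric acid.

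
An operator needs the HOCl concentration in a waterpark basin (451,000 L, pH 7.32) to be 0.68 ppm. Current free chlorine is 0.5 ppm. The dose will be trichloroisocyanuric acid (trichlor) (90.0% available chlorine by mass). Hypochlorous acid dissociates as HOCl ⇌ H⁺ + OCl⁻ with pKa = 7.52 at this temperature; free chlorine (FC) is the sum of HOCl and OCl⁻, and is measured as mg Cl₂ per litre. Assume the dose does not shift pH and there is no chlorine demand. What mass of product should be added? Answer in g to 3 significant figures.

305 g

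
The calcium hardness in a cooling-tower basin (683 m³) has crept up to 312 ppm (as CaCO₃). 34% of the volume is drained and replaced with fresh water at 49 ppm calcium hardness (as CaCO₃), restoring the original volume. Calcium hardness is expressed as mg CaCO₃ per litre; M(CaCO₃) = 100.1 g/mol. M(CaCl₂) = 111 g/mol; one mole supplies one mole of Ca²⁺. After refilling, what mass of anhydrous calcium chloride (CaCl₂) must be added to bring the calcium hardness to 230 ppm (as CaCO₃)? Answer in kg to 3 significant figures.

Volume: 683 m³ = 683,000 L.
After draining 34% and refilling: 312 × 0.66 + 49 × 0.34 = 222.58 ppm.
Deficit to target: 230 − 222.58 = 7.42 mg/L.
As CaCO₃: 7.42 mg/L × 683,000 L = 5068 g; ÷ 100.1 = 50.63 mol Ca²⁺.
Mass: 50.63 × 111 = 5620 g.

5.62 kg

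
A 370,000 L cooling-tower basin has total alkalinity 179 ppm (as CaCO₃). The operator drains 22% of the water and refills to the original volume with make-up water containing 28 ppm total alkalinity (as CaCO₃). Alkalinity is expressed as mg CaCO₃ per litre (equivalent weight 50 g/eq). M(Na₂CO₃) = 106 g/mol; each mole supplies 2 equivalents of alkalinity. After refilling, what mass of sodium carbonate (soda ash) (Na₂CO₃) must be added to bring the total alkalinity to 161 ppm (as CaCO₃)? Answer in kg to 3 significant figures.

After draining 22% and refilling: 179 × 0.78 + 28 × 0.22 = 145.78 ppm.
Deficit to target: 161 − 145.78 = 15.22 mg/L.
As CaCO₃: 15.22 mg/L × 370,000 L = 5631 g; ÷ 50 g/eq ÷ 2 = 56.31 mol Na₂CO₃.
Mass: 56.31 × 106 = 5969 g.

5.97 kg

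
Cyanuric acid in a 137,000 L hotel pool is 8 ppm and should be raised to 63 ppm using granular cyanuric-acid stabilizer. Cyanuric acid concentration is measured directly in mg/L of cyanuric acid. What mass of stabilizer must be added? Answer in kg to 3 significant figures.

7.54 kg

CYA to add: (63 − 8) = 55 mg/L × 137,000 L = 7535 g cyanuric acid.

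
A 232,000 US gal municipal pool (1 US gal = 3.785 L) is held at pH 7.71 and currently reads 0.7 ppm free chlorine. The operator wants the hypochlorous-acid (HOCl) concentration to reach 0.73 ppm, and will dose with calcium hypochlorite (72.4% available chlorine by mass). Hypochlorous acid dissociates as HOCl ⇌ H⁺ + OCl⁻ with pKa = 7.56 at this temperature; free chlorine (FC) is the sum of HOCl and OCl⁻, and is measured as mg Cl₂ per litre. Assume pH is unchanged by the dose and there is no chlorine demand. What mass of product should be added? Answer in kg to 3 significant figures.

Volume: 232,000 US gal × 3.785 L/gal = 878,120 L.
[OCl⁻]/[HOCl] = 10^(pH − pKa) = 10^(7.71 − 7.56) = 1.413; fraction as HOCl = 1/(1 + 1.413) = 0.4145.
Free chlorine required for 0.73 ppm HOCl: 0.73 / 0.4145 = 1.761 ppm.
FC to add: 1.761 − 0.7 = 1.061 mg/L as Cl₂.
Cl₂ equivalent: 1.061 mg/L × 878,120 L = 931.8 g.
Product at 72.4% available Cl: 931.8 / 0.724 = 1287 g.

1.29 kg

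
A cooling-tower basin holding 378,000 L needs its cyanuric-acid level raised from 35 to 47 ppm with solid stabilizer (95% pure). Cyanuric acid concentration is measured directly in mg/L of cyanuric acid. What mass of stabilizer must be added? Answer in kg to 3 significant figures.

4.77 kg

CYA to add: (47 − 35) = 12 mg/L × 378,000 L = 4536 g cyanuric acid.
At 95% purity: 4536 / 0.95 = 4775 g product.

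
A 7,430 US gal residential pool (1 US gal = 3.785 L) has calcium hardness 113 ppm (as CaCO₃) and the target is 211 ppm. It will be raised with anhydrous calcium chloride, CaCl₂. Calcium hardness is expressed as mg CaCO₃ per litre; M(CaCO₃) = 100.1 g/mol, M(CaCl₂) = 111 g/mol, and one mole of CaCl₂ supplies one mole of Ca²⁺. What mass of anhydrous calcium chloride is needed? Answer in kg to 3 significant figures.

3.06 kg

Volume: 7,430 US gal × 3.785 L/gal = 28,123 L.
Hardness to add: (211 − 113) = 98 mg/L as CaCO₃ × 28,123 L = 2756 g as CaCO₃.
Moles of Ca²⁺ (1 mol Ca²⁺ ≡ 1 mol CaCO₃): 2756 / 100.1 g/mol = 27.53 mol.
Mass of CaCl₂: 27.53 × 111 = 3056 g.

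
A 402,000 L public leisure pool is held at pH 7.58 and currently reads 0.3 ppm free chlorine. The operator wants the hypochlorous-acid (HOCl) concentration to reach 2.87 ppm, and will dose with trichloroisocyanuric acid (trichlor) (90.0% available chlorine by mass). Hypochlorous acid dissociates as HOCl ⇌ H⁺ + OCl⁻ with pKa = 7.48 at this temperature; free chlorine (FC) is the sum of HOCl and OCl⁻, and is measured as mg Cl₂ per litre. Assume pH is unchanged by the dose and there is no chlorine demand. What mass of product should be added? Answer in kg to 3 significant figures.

2.76 kg

[OCl⁻]/[HOCl] = 10^(pH − pKa) = 10^(7.58 − 7.48) = 1.259; fraction as HOCl = 1/(1 + 1.259) = 0.4427.
Free chlorine required for 2.87 ppm HOCl: 2.87 / 0.4427 = 6.483 ppm.
FC to add: 6.483 − 0.3 = 6.183 mg/L as Cl₂.
Cl₂ equivalent: 6.183 mg/L × 402,000 L = 2486 g.
Product at 90.0% available Cl: 2486 / 0.9 = 2762 g.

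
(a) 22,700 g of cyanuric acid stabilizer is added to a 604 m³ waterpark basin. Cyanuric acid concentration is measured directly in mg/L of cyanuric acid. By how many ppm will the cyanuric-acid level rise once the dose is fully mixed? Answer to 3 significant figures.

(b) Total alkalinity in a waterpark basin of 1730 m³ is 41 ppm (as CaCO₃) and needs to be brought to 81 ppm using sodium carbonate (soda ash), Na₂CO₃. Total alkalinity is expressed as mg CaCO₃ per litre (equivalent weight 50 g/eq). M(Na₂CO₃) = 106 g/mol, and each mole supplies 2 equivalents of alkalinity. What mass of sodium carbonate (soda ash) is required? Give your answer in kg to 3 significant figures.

(a) Volume: 604 m³ = 604,000 L.
(a) Rise: 22,700 g / 604,000 L × 1000 = 37.58 mg/L.

(b) Volume: 1730 m³ = 1,730,000 L.
(b) Alkalinity to add: (81 − 41) = 40 mg/L as CaCO₃ × 1,730,000 L = 69,200 g as CaCO₃.
(b) Equivalents: 69,200 g ÷ 50 g/eq = 1384 eq.
(b) Each mole of Na₂CO₃ supplies 2 eq, so 1384 / 2 = 692 mol.
(b) Mass: 692 mol × 106 g/mol = 73,350 g.

(a) 37.6 ppm; (b) 73.4 kg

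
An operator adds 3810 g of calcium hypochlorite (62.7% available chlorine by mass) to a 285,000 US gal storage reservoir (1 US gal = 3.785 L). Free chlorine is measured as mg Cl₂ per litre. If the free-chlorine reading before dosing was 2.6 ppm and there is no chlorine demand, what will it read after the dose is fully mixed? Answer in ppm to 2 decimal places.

4.81 ppm

Volume: 285,000 US gal × 3.785 L/gal = 1,078,725 L.
Available chlorine delivered: 3810 g × 0.627 = 2389 g as Cl₂.
Concentration rise: 2389 g / 1,078,725 L = 2.215 mg/L = 2.21 ppm.
Final FC: 2.6 + 2.21 = 4.81 ppm.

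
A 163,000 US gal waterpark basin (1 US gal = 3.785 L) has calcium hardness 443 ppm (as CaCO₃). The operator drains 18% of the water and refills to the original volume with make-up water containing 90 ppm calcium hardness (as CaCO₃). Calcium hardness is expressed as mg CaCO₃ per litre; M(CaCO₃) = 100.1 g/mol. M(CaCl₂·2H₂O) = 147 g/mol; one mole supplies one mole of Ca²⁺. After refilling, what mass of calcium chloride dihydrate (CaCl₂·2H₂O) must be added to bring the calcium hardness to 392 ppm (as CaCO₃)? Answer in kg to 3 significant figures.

Volume: 163,000 US gal × 3.785 L/gal = 616,955 L.
After draining 18% and refilling: 443 × 0.82 + 90 × 0.18 = 379.46 ppm.
Deficit to target: 392 − 379.46 = 12.54 mg/L.
As CaCO₃: 12.54 mg/L × 616,955 L = 7737 g; ÷ 100.1 = 77.29 mol Ca²⁺.
Mass: 77.29 × 147 = 11,360 g.

11.4 kg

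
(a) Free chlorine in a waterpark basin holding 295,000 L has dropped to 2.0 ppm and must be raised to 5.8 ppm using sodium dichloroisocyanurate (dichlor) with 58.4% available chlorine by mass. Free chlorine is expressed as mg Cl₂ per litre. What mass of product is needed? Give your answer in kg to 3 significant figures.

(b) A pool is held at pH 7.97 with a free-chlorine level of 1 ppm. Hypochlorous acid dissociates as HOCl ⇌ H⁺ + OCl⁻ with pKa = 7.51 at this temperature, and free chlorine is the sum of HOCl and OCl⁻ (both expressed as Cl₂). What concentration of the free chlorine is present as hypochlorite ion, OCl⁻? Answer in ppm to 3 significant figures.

(a) Chlorine deficit: 5.8 − 2.0 = 3.8 ppm = 3.8 mg/L as Cl₂.
(a) Cl₂ equivalent needed: 3.8 mg/L × 295,000 L = 1,121,000 mg = 1121 g.
(a) Product at 58.4% available chlorine: 1121 / 0.584 = 1920 g.

(b) [OCl⁻]/[HOCl] = 10^(pH − pKa) = 10^(7.97 − 7.51) = 10^0.46 = 2.884.
(b) Fraction as HOCl = 1 / (1 + 2.884) = 0.2575.
(b) OCl⁻ = (1 − 0.2575) × 1 ppm = 0.7425 ppm.

(a) 1.92 kg; (b) 0.743 ppm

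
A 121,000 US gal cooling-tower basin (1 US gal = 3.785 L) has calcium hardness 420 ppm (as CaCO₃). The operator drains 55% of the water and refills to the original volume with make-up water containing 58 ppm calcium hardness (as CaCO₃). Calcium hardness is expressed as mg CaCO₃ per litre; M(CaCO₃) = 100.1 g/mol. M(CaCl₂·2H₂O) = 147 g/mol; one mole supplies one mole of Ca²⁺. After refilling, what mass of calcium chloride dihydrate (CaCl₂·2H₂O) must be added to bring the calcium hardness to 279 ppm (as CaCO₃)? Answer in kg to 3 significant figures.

39.1 kg

Volume: 121,000 US gal × 3.785 L/gal = 457,985 L.
After draining 55% and refilling: 420 × 0.45 + 58 × 0.55 = 220.9 ppm.
Deficit to target: 279 − 220.9 = 58.1 mg/L.
As CaCO₃: 58.1 mg/L × 457,985 L = 26,610 g; ÷ 100.1 = 265.8 mol Ca²⁺.
Mass: 265.8 × 147 = 39,080 g.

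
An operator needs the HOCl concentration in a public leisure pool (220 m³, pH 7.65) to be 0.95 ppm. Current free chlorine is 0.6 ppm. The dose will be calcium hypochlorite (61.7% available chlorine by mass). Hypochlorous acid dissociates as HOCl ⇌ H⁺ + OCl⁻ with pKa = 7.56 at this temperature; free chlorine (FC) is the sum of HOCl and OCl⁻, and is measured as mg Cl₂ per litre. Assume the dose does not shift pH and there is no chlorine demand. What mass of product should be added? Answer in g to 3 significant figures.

Volume: 220 m³ = 220,000 L.
[OCl⁻]/[HOCl] = 10^(pH − pKa) = 10^(7.65 − 7.56) = 1.23; fraction as HOCl = 1/(1 + 1.23) = 0.4484.
Free chlorine required for 0.95 ppm HOCl: 0.95 / 0.4484 = 2.119 ppm.
FC to add: 2.119 − 0.6 = 1.519 mg/L as Cl₂.
Cl₂ equivalent: 1.519 mg/L × 220,000 L = 334.1 g.
Product at 61.7% available Cl: 334.1 / 0.617 = 541.5 g.

542 g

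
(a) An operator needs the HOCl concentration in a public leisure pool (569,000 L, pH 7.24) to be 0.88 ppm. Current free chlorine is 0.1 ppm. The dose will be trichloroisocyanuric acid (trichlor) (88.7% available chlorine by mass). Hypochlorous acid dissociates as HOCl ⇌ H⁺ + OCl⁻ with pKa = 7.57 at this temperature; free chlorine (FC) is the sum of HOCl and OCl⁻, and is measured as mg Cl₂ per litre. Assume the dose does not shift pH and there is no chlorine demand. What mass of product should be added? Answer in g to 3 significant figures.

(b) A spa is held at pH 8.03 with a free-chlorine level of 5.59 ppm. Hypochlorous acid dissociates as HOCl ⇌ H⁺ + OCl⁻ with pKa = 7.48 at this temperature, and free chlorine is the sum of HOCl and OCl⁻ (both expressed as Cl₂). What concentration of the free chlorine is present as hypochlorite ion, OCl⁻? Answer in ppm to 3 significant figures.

(a) [OCl⁻]/[HOCl] = 10^(pH − pKa) = 10^(7.24 − 7.57) = 0.4677; fraction as HOCl = 1/(1 + 0.4677) = 0.6813.
(a) Free chlorine required for 0.88 ppm HOCl: 0.88 / 0.6813 = 1.292 ppm.
(a) FC to add: 1.292 − 0.1 = 1.192 mg/L as Cl₂.
(a) Cl₂ equivalent: 1.192 mg/L × 569,000 L = 678 g.
(a) Product at 88.7% available Cl: 678 / 0.887 = 764.4 g.

(b) [OCl⁻]/[HOCl] = 10^(pH − pKa) = 10^(8.03 − 7.48) = 10^0.55 = 3.548.
(b) Fraction as HOCl = 1 / (1 + 3.548) = 0.2199.
(b) OCl⁻ = (1 − 0.2199) × 5.59 ppm = 4.361 ppm.

(a) 764 g; (b) 4.36 ppm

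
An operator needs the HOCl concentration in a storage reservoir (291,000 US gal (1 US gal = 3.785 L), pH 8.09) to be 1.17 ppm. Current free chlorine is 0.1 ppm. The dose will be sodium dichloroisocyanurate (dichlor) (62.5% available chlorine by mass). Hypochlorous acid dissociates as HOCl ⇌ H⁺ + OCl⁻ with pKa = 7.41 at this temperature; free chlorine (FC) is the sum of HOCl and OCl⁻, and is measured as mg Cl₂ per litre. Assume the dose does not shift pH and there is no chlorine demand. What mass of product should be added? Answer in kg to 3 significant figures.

11.8 kg

Volume: 291,000 US gal × 3.785 L/gal = 1,101,435 L.
[OCl⁻]/[HOCl] = 10^(pH − pKa) = 10^(8.09 − 7.41) = 4.786; fraction as HOCl = 1/(1 + 4.786) = 0.1728.
Free chlorine required for 1.17 ppm HOCl: 1.17 / 0.1728 = 6.77 ppm.
FC to add: 6.77 − 0.1 = 6.67 mg/L as Cl₂.
Cl₂ equivalent: 6.67 mg/L × 1,101,435 L = 7347 g.
Product at 62.5% available Cl: 7347 / 0.625 = 11,750 g.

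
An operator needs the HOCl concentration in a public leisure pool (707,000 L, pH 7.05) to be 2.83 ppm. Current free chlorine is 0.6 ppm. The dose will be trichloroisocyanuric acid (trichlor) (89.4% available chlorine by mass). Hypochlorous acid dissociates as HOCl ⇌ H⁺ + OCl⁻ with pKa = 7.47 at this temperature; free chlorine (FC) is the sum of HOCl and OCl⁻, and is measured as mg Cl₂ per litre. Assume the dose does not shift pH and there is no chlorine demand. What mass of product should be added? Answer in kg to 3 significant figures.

2.61 kg

[OCl⁻]/[HOCl] = 10^(pH − pKa) = 10^(7.05 − 7.47) = 0.3802; fraction as HOCl = 1/(1 + 0.3802) = 0.7245.
Free chlorine required for 2.83 ppm HOCl: 2.83 / 0.7245 = 3.906 ppm.
FC to add: 3.906 − 0.6 = 3.306 mg/L as Cl₂.
Cl₂ equivalent: 3.306 mg/L × 707,000 L = 2337 g.
Product at 89.4% available Cl: 2337 / 0.894 = 2614 g.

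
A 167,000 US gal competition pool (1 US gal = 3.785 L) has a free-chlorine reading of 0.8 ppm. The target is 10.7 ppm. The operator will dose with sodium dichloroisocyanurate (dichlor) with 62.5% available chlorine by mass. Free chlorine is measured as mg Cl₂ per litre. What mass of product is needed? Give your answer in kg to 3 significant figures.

10.0 kg

Volume: 167,000 US gal × 3.785 L/gal = 632,095 L.
Chlorine deficit: 10.7 − 0.8 = 9.9 ppm = 9.9 mg/L as Cl₂.
Cl₂ equivalent needed: 9.9 mg/L × 632,095 L = 6,258,000 mg = 6258 g.
Product at 62.5% available chlorine: 6258 / 0.625 = 10,010 g.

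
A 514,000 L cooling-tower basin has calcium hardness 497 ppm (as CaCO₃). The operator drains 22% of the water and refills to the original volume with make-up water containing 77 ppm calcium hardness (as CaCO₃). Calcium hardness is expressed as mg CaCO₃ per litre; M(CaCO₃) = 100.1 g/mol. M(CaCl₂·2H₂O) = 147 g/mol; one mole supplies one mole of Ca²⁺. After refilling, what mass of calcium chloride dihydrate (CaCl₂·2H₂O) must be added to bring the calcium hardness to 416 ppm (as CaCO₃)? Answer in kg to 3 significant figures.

After draining 22% and refilling: 497 × 0.78 + 77 × 0.22 = 404.6 ppm.
Deficit to target: 416 − 404.6 = 11.4 mg/L.
As CaCO₃: 11.4 mg/L × 514,000 L = 5860 g; ÷ 100.1 = 58.54 mol Ca²⁺.
Mass: 58.54 × 147 = 8605 g.

8.61 kg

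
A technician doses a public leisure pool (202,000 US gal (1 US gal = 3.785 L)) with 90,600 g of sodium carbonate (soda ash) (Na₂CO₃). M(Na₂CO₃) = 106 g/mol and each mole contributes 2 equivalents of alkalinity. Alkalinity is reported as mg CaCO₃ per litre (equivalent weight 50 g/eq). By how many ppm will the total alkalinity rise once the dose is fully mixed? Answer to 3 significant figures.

112 ppm

Volume: 202,000 US gal × 3.785 L/gal = 764,570 L.
Moles of Na₂CO₃: 90,600 g ÷ 106 g/mol = 854.7 mol → 1709 eq of alkalinity.
As CaCO₃: 1709 eq × 50 g/eq = 85,470 g.
Rise: 85,470 g / 764,570 L × 1000 = 111.8 mg/L.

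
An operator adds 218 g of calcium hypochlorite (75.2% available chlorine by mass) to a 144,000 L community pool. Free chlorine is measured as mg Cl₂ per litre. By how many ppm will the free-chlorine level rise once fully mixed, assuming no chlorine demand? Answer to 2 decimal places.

1.14 ppm

Available chlorine delivered: 218 g × 0.752 = 163.9 g as Cl₂.
Concentration rise: 163.9 g / 144,000 L = 1.138 mg/L = 1.14 ppm.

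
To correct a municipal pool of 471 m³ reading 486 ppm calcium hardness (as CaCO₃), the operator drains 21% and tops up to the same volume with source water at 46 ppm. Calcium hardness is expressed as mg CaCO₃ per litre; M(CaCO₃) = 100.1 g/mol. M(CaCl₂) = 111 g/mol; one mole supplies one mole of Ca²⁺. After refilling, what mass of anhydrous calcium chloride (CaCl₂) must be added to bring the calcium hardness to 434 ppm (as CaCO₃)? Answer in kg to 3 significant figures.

Volume: 471 m³ = 471,000 L.
After draining 21% and refilling: 486 × 0.79 + 46 × 0.21 = 393.6 ppm.
Deficit to target: 434 − 393.6 = 40.4 mg/L.
As CaCO₃: 40.4 mg/L × 471,000 L = 19,030 g; ÷ 100.1 = 190.1 mol Ca²⁺.
Mass: 190.1 × 111 = 21,100 g.

21.1 kg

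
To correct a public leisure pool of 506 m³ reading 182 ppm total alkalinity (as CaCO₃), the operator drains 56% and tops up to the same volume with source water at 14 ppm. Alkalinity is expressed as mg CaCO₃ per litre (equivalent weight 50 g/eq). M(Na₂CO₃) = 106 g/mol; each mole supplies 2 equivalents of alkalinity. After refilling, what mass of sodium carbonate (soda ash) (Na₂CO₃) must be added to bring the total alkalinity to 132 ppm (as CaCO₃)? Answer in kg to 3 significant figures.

Volume: 506 m³ = 506,000 L.
After draining 56% and refilling: 182 × 0.44 + 14 × 0.56 = 87.92 ppm.
Deficit to target: 132 − 87.92 = 44.08 mg/L.
As CaCO₃: 44.08 mg/L × 506,000 L = 22,300 g; ÷ 50 g/eq ÷ 2 = 223 mol Na₂CO₃.
Mass: 223 × 106 = 23,640 g.

23.6 kg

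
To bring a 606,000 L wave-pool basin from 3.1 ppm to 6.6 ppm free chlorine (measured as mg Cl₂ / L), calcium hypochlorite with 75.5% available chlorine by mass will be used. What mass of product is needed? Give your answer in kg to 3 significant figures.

Chlorine deficit: 6.6 − 3.1 = 3.5 ppm = 3.5 mg/L as Cl₂.
Cl₂ equivalent needed: 3.5 mg/L × 606,000 L = 2,121,000 mg = 2121 g.
Product at 75.5% available chlorine: 2121 / 0.755 = 2809 g.

2.81 kg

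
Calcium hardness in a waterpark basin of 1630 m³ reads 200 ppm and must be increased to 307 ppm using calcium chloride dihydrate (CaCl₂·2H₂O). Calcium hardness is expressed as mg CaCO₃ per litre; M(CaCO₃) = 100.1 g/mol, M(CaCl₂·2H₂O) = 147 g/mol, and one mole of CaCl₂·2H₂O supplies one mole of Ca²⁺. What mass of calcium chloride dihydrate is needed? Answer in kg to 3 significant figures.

256 kg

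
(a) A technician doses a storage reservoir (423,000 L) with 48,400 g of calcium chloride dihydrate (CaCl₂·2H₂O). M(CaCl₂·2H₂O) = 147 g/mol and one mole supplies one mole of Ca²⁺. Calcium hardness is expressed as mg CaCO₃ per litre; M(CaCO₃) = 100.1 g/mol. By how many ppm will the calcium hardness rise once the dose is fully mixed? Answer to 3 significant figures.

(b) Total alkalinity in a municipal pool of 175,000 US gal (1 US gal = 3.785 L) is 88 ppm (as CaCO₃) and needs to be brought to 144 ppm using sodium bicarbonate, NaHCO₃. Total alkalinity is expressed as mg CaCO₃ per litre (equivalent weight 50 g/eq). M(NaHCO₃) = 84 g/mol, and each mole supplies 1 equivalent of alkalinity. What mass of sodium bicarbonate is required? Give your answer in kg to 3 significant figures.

(a) 77.9 ppm; (b) 62.3 kg

(a) Moles of Ca²⁺: 48,400 g ÷ 147 g/mol = 329.3 mol.
(a) As CaCO₃: 329.3 mol × 100.1 g/mol = 32,960 g.
(a) Rise: 32,960 g / 423,000 L × 1000 = 77.92 mg/L.

(b) Volume: 175,000 US gal × 3.785 L/gal = 662,375 L.
(b) Alkalinity to add: (144 − 88) = 56 mg/L as CaCO₃ × 662,375 L = 37,090 g as CaCO₃.
(b) Equivalents: 37,090 g ÷ 50 g/eq = 741.9 eq.
(b) NaHCO₃ supplies 1 eq per mole → 741.9 mol.
(b) Mass: 741.9 mol × 84 g/mol = 62,320 g.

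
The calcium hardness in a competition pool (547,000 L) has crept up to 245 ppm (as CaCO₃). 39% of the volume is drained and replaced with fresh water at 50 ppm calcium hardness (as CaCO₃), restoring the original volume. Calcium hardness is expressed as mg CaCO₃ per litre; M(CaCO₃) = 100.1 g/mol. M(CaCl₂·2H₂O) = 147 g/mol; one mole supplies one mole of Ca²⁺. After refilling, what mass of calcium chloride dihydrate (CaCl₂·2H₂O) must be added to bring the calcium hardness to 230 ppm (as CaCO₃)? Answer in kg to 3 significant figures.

49.0 kg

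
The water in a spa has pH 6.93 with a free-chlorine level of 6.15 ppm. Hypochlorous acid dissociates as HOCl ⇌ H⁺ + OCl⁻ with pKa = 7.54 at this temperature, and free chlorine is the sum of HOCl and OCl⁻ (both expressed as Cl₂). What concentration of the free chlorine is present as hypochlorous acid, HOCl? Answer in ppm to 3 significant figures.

4.94 ppm

[OCl⁻]/[HOCl] = 10^(pH − pKa) = 10^(6.93 − 7.54) = 10^-0.61 = 0.2455.
Fraction as HOCl = 1 / (1 + 0.2455) = 0.8029.
HOCl = 0.8029 × 6.15 ppm = 4.938 ppm.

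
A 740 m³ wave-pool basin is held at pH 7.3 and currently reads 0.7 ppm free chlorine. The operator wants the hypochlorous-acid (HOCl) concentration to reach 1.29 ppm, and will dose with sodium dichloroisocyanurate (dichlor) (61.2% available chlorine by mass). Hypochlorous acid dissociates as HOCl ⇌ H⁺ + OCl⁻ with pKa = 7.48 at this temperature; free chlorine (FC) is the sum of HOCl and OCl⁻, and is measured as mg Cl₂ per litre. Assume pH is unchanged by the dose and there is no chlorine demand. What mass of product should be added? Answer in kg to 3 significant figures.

1.74 kg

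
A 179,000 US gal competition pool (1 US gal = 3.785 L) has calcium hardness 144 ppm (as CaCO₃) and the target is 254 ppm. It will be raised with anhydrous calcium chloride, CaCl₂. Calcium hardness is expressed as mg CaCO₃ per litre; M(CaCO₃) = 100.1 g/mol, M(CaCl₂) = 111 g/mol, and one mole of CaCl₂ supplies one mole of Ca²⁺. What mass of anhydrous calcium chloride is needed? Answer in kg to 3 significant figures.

82.6 kg

Volume: 179,000 US gal × 3.785 L/gal = 677,515 L.
Hardness to add: (254 − 144) = 110 mg/L as CaCO₃ × 677,515 L = 74,530 g as CaCO₃.
Moles of Ca²⁺ (1 mol Ca²⁺ ≡ 1 mol CaCO₃): 74,530 / 100.1 g/mol = 744.5 mol.
Mass of CaCl₂: 744.5 × 111 = 82,640 g.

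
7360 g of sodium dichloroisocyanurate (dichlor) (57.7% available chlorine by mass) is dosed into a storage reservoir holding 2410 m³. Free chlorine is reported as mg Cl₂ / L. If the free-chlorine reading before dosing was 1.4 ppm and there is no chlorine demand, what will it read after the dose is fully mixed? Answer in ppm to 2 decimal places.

3.16 ppm

Volume: 2410 m³ = 2,410,000 L.
Available chlorine delivered: 7360 g × 0.577 = 4247 g as Cl₂.
Concentration rise: 4247 g / 2,410,000 L = 1.762 mg/L = 1.76 ppm.
Final FC: 1.4 + 1.76 = 3.16 ppm.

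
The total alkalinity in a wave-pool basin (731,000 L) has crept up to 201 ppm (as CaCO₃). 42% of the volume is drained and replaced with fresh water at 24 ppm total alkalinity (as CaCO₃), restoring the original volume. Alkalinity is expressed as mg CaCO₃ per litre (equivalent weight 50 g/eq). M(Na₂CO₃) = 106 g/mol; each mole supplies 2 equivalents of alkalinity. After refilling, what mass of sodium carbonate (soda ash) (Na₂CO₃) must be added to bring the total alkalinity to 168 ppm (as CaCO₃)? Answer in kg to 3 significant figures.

After draining 42% and refilling: 201 × 0.58 + 24 × 0.42 = 126.66 ppm.
Deficit to target: 168 − 126.66 = 41.34 mg/L.
As CaCO₃: 41.34 mg/L × 731,000 L = 30,220 g; ÷ 50 g/eq ÷ 2 = 302.2 mol Na₂CO₃.
Mass: 302.2 × 106 = 32,030 g.

32.0 kg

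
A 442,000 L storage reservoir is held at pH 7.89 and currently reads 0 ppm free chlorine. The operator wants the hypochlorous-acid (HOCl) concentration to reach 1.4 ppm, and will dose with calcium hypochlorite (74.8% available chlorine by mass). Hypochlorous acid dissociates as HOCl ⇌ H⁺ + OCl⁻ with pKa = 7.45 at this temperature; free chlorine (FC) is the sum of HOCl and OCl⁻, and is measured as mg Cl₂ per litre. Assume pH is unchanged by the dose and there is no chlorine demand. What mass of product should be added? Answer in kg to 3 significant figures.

[OCl⁻]/[HOCl] = 10^(pH − pKa) = 10^(7.89 − 7.45) = 2.754; fraction as HOCl = 1/(1 + 2.754) = 0.2664.
Free chlorine required for 1.4 ppm HOCl: 1.4 / 0.2664 = 5.256 ppm.
FC to add: 5.256 − 0 = 5.256 mg/L as Cl₂.
Cl₂ equivalent: 5.256 mg/L × 442,000 L = 2323 g.
Product at 74.8% available Cl: 2323 / 0.748 = 3106 g.

3.11 kg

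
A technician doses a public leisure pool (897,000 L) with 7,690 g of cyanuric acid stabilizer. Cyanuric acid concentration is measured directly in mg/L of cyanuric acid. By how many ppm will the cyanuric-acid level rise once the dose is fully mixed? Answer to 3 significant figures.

Rise: 7,690 g / 897,000 L × 1000 = 8.573 mg/L.

8.57 ppm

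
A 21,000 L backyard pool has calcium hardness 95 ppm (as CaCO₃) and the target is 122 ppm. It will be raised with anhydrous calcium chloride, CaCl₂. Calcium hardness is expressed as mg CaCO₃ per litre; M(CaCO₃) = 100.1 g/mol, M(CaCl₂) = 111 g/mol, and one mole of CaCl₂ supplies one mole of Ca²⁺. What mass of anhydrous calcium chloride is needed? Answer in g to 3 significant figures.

629 g

Hardness to add: (122 − 95) = 27 mg/L as CaCO₃ × 21,000 L = 567 g as CaCO₃.
Moles of Ca²⁺ (1 mol Ca²⁺ ≡ 1 mol CaCO₃): 567 / 100.1 g/mol = 5.664 mol.
Mass of CaCl₂: 5.664 × 111 = 628.7 g.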